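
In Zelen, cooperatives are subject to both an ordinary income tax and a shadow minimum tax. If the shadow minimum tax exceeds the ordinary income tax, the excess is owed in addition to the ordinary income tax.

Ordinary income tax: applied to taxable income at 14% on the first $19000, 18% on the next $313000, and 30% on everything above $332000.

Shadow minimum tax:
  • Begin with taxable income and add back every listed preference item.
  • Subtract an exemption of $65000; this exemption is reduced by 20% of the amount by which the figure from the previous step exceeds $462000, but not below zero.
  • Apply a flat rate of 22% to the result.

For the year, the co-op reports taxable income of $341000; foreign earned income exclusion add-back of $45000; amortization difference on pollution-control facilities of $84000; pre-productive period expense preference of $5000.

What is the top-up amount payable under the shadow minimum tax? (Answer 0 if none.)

Ordinary income tax:
  $19000 × 14% = $2660
  $313000 × 18% = $56340
  $9000 × 30% = $2700
  → $61700

Shadow minimum tax:
  Adjusted income: $341000 + $45000 + $84000 + $5000 = $475000
  Exemption: $65000 − 20% × ($475000 − $462000) = $65000 − $2600 = $62400
  Base: $475000 − $62400 = $412600
  $412600 × 22% = $90772

Excess of shadow minimum tax over ordinary income tax: $90772 − $61700 = $29072.

$29072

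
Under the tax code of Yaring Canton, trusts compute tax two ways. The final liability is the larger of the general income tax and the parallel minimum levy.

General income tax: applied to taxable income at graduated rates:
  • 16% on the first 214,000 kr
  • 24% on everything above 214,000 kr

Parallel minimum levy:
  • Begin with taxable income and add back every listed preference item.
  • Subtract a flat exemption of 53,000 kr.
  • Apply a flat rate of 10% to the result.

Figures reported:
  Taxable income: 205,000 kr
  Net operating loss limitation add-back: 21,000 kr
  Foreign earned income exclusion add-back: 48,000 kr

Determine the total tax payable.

General income tax:
  205,000 kr × 16% = 32,800 kr

Parallel minimum levy:
  Adjusted income: 205,000 kr + 21,000 kr + 48,000 kr = 274,000 kr
  Less exemption 53,000 kr → base 221,000 kr
  221,000 kr × 10% = 22,100 kr

32,800 kr > 22,100 kr, so the general income tax governs.

32,800 kr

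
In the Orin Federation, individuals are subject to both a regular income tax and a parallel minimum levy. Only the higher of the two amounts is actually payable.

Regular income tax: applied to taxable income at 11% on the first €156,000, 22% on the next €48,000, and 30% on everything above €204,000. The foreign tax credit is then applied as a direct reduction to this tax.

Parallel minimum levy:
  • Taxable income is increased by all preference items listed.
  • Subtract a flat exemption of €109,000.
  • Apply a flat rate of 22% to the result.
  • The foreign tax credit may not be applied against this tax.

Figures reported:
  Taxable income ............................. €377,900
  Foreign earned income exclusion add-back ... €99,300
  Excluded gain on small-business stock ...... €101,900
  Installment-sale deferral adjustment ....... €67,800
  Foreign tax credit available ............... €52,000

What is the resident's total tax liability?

€118,338

Parallel minimum levy:
  Adjusted income: €377,900 + €99,300 + €101,900 + €67,800 = €646,900
  Less exemption €109,000 → base €537,900
  €537,900 × 22% = €118,338

Regular income tax:
  €156,000 × 11% = €17,160
  €48,000 × 22% = €10,560
  €173,900 × 30% = €52,170
  → €79,890
  Less foreign tax credit €52,000 → €27,890

€118,338 > €27,890, so the parallel minimum levy is the binding amount.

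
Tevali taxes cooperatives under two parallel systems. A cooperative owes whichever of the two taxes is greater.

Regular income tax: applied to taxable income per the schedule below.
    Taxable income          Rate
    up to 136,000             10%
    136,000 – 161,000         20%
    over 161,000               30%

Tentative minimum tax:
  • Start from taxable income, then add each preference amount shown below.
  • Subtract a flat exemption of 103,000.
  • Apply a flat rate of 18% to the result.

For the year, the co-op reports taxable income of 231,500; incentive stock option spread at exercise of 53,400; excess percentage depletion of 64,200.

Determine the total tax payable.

44,298

Tentative minimum tax:
  Adjusted income: 231,500 + 53,400 + 64,200 = 349,100
  Less exemption 103,000 → base 246,100
  246,100 × 18% = 44,298

Regular income tax:
  136,000 × 10% = 13,600
  25,000 × 20% = 5,000
  70,500 × 30% = 21,150
  → 39,750

44,298 > 39,750, so the tentative minimum tax is the binding amount.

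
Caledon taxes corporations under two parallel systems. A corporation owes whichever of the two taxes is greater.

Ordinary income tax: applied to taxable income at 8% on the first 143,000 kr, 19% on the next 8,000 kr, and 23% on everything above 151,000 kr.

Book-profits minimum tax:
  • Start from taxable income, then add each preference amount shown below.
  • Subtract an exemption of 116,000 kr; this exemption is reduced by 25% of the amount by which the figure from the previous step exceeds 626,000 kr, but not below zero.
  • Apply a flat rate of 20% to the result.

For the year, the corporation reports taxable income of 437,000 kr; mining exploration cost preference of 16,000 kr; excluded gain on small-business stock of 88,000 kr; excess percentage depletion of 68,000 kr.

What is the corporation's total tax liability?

Book-profits minimum tax:
  Adjusted income: 437,000 kr + 16,000 kr + 88,000 kr + 68,000 kr = 609,000 kr
  Exemption: 609,000 kr ≤ 626,000 kr, so full 116,000 kr applies
  Base: 609,000 kr − 116,000 kr = 493,000 kr
  493,000 kr × 20% = 98,600 kr

Ordinary income tax:
  143,000 kr × 8% = 11,440 kr
  8,000 kr × 19% = 1,520 kr
  286,000 kr × 23% = 65,780 kr
  → 78,740 kr

98,600 kr > 78,740 kr, so the book-profits minimum tax is the binding amount.

98,600 kr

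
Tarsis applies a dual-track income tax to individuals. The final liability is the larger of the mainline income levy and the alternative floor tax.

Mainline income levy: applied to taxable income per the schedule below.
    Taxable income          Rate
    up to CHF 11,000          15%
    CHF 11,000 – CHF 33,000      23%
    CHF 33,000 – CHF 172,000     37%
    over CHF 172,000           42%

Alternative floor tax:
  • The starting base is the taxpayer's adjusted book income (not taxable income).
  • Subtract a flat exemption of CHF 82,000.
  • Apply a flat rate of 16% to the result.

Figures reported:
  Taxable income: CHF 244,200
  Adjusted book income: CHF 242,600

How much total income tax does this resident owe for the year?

CHF 88,464

Alternative floor tax:
  Base (adjusted book income): CHF 242,600
  Less exemption CHF 82,000 → base CHF 160,600
  CHF 160,600 × 16% = CHF 25,696

Mainline income levy:
  CHF 11,000 × 15% = CHF 1,650
  CHF 22,000 × 23% = CHF 5,060
  CHF 139,000 × 37% = CHF 51,430
  CHF 72,200 × 42% = CHF 30,324
  → CHF 88,464

CHF 88,464 > CHF 25,696, so the mainline income levy governs.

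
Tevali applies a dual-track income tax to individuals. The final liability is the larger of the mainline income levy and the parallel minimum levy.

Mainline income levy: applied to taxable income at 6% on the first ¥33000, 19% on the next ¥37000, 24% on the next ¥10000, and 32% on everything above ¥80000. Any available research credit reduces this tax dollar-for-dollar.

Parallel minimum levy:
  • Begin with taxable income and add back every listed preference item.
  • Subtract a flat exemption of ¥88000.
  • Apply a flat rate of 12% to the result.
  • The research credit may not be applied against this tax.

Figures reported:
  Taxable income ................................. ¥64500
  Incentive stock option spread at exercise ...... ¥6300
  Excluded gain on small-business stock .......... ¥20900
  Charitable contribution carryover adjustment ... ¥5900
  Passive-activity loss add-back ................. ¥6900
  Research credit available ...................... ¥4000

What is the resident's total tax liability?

Parallel minimum levy:
  Adjusted income: ¥64500 + ¥6300 + ¥20900 + ¥5900 + ¥6900 = ¥104500
  Less exemption ¥88000 → base ¥16500
  ¥16500 × 12% = ¥1980

Mainline income levy:
  ¥33000 × 6% = ¥1980
  ¥31500 × 19% = ¥5985
  → ¥7965
  Less research credit ¥4000 → ¥3965

¥3965 > ¥1980, so the mainline income levy governs.

¥3965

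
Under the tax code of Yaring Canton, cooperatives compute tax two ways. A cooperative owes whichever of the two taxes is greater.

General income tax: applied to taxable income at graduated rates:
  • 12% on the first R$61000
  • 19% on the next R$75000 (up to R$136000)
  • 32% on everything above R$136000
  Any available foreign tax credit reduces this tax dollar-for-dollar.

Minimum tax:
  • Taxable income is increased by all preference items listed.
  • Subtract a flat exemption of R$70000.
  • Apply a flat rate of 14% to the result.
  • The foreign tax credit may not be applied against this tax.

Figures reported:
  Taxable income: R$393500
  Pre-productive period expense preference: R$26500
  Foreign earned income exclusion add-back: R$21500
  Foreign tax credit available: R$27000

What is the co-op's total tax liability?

R$76970

Minimum tax:
  Adjusted income: R$393500 + R$26500 + R$21500 = R$441500
  Less exemption R$70000 → base R$371500
  R$371500 × 14% = R$52010

General income tax:
  R$61000 × 12% = R$7320
  R$75000 × 19% = R$14250
  R$257500 × 32% = R$82400
  → R$103970
  Less foreign tax credit R$27000 → R$76970

R$76970 > R$52010, so the general income tax governs.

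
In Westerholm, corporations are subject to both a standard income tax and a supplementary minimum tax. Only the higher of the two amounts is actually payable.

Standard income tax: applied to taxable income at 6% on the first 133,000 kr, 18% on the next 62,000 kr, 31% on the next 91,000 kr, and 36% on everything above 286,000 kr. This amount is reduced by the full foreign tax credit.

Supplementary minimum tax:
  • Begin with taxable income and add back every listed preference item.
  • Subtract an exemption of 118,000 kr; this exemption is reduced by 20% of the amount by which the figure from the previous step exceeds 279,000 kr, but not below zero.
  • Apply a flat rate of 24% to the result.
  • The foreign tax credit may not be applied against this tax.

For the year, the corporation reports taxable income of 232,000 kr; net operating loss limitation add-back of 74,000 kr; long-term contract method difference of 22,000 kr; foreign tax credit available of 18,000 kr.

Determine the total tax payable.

52,752 kr

Supplementary minimum tax:
  Adjusted income: 232,000 kr + 74,000 kr + 22,000 kr = 328,000 kr
  Exemption: 118,000 kr − 20% × (328,000 kr − 279,000 kr) = 118,000 kr − 9,800 kr = 108,200 kr
  Base: 328,000 kr − 108,200 kr = 219,800 kr
  219,800 kr × 24% = 52,752 kr

Standard income tax:
  133,000 kr × 6% = 7,980 kr
  62,000 kr × 18% = 11,160 kr
  37,000 kr × 31% = 11,470 kr
  → 30,610 kr
  Less foreign tax credit 18,000 kr → 12,610 kr

52,752 kr > 12,610 kr, so the supplementary minimum tax is the binding amount.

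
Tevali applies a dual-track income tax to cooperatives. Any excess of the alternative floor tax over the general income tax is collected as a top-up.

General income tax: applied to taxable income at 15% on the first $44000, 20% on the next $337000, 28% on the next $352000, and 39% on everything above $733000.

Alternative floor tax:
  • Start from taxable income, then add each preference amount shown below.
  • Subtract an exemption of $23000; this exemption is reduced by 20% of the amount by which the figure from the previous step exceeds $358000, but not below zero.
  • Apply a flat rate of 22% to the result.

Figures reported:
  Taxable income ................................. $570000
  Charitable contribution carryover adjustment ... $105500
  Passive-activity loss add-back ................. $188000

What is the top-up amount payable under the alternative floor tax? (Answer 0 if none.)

$63050

Alternative floor tax:
  Adjusted income: $570000 + $105500 + $188000 = $863500
  Exemption: 20% × ($863500 − $358000) = $101100 ≥ $23000, so the exemption is fully phased out
  Base: $863500 − $0 = $863500
  $863500 × 22% = $189970

General income tax:
  $44000 × 15% = $6600
  $337000 × 20% = $67400
  $189000 × 28% = $52920
  → $126920

Excess of alternative floor tax over general income tax: $189970 − $126920 = $63050.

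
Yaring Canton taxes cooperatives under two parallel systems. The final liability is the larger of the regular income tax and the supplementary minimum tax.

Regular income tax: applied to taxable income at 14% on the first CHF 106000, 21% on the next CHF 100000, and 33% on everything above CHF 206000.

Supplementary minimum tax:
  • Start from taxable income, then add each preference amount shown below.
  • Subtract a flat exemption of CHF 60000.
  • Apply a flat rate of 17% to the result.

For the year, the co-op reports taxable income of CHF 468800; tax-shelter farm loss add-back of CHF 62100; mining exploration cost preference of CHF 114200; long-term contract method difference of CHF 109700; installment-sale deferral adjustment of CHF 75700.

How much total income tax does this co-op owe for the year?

CHF 130985

Regular income tax:
  CHF 106000 × 14% = CHF 14840
  CHF 100000 × 21% = CHF 21000
  CHF 262800 × 33% = CHF 86724
  → CHF 122564

Supplementary minimum tax:
  Adjusted income: CHF 468800 + CHF 62100 + CHF 114200 + CHF 109700 + CHF 75700 = CHF 830500
  Less exemption CHF 60000 → base CHF 770500
  CHF 770500 × 17% = CHF 130985

CHF 130985 > CHF 122564, so the supplementary minimum tax is the binding amount.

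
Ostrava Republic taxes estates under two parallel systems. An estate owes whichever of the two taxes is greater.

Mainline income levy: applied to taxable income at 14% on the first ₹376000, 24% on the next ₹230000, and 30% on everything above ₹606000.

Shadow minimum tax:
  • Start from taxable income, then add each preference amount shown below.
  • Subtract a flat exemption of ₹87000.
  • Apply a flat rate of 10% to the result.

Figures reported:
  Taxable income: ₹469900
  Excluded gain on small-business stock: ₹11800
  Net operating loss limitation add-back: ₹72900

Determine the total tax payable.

Shadow minimum tax:
  Adjusted income: ₹469900 + ₹11800 + ₹72900 = ₹554600
  Less exemption ₹87000 → base ₹467600
  ₹467600 × 10% = ₹46760

Mainline income levy:
  ₹376000 × 14% = ₹52640
  ₹93900 × 24% = ₹22536
  → ₹75176

₹75176 > ₹46760, so the mainline income levy governs.

₹75176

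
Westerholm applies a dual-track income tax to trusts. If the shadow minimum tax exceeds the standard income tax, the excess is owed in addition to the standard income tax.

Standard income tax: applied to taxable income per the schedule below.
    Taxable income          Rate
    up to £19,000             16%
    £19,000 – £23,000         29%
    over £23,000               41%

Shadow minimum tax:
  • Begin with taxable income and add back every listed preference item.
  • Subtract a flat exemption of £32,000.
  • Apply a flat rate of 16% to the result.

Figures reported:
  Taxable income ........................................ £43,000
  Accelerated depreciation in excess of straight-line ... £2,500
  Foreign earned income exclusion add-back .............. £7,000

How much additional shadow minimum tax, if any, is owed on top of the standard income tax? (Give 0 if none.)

£0

Shadow minimum tax:
  Adjusted income: £43,000 + £2,500 + £7,000 = £52,500
  Less exemption £32,000 → base £20,500
  £20,500 × 16% = £3,280

Standard income tax:
  £19,000 × 16% = £3,040
  £4,000 × 29% = £1,160
  £20,000 × 41% = £8,200
  → £12,400

£3,280 ≤ £12,400, so no add-on is due.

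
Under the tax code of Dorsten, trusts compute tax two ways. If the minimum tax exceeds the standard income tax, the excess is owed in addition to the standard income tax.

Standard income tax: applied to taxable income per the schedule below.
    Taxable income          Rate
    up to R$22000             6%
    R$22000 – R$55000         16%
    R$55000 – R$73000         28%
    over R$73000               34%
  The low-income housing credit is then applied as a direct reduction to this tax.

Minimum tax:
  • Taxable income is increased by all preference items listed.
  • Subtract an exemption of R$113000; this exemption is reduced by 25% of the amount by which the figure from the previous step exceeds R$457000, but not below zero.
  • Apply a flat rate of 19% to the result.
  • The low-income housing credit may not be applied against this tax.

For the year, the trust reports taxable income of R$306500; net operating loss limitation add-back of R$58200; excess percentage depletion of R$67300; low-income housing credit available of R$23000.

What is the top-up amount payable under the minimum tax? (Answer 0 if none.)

R$0

Standard income tax:
  R$22000 × 6% = R$1320
  R$33000 × 16% = R$5280
  R$18000 × 28% = R$5040
  R$233500 × 34% = R$79390
  → R$91030
  Less low-income housing credit R$23000 → R$68030

Minimum tax:
  Adjusted income: R$306500 + R$58200 + R$67300 = R$432000
  Exemption: R$432000 ≤ R$457000, so full R$113000 applies
  Base: R$432000 − R$113000 = R$319000
  R$319000 × 19% = R$60610

R$60610 ≤ R$68030, so no add-on is due.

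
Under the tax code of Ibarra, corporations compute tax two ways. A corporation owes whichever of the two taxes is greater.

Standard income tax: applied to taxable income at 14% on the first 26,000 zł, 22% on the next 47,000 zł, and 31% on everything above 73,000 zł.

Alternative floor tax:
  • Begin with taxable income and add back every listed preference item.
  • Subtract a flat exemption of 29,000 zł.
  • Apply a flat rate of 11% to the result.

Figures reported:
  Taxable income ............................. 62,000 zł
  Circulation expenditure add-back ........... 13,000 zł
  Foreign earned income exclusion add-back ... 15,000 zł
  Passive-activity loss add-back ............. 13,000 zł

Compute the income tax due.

11,560 zł

Standard income tax:
  26,000 zł × 14% = 3,640 zł
  36,000 zł × 22% = 7,920 zł
  → 11,560 zł

Alternative floor tax:
  Adjusted income: 62,000 zł + 13,000 zł + 15,000 zł + 13,000 zł = 103,000 zł
  Less exemption 29,000 zł → base 74,000 zł
  74,000 zł × 11% = 8,140 zł

11,560 zł > 8,140 zł, so the standard income tax governs.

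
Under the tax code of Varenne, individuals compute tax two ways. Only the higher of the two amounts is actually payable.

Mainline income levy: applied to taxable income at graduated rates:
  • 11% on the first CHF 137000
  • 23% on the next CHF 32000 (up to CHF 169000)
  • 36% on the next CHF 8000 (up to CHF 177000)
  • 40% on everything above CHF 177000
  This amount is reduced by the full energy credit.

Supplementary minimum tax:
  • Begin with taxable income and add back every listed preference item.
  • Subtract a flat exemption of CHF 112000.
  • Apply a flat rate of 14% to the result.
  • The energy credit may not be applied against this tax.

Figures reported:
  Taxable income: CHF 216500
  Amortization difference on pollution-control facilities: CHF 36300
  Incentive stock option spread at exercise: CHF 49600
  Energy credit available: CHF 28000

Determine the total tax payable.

Supplementary minimum tax:
  Adjusted income: CHF 216500 + CHF 36300 + CHF 49600 = CHF 302400
  Less exemption CHF 112000 → base CHF 190400
  CHF 190400 × 14% = CHF 26656

Mainline income levy:
  CHF 137000 × 11% = CHF 15070
  CHF 32000 × 23% = CHF 7360
  CHF 8000 × 36% = CHF 2880
  CHF 39500 × 40% = CHF 15800
  → CHF 41110
  Less energy credit CHF 28000 → CHF 13110

CHF 26656 > CHF 13110, so the supplementary minimum tax is the binding amount.

CHF 26656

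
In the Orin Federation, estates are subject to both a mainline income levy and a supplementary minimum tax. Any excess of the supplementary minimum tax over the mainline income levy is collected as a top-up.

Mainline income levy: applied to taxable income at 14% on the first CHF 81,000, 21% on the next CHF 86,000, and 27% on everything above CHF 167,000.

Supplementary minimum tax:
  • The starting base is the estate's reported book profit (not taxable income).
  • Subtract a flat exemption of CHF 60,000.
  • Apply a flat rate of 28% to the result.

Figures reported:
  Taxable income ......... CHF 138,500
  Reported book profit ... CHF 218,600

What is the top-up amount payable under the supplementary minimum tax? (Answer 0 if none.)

Mainline income levy:
  CHF 81,000 × 14% = CHF 11,340
  CHF 57,500 × 21% = CHF 12,075
  → CHF 23,415

Supplementary minimum tax:
  Base (reported book profit): CHF 218,600
  Less exemption CHF 60,000 → base CHF 158,600
  CHF 158,600 × 28% = CHF 44,408

Excess of supplementary minimum tax over mainline income levy: CHF 44,408 − CHF 23,415 = CHF 20,993.

CHF 20,993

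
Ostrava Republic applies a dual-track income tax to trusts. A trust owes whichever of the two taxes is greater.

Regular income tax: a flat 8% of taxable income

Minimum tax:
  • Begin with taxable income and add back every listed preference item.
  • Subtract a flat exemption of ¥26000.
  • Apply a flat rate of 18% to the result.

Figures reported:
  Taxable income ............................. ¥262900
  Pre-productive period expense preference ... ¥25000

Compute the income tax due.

Regular income tax:
  ¥262900 × 8% = ¥21032

Minimum tax:
  Adjusted income: ¥262900 + ¥25000 = ¥287900
  Less exemption ¥26000 → base ¥261900
  ¥261900 × 18% = ¥47142

¥47142 > ¥21032, so the minimum tax is the binding amount.

¥47142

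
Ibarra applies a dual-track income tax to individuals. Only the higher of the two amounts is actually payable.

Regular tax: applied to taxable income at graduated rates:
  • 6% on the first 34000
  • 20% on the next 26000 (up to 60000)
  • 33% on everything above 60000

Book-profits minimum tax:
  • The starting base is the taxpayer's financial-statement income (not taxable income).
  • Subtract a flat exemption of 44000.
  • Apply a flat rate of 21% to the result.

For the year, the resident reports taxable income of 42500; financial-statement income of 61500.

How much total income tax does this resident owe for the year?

Book-profits minimum tax:
  Base (financial-statement income): 61500
  Less exemption 44000 → base 17500
  17500 × 21% = 3675

Regular tax:
  34000 × 6% = 2040
  8500 × 20% = 1700
  → 3740

3740 > 3675, so the regular tax governs.

3740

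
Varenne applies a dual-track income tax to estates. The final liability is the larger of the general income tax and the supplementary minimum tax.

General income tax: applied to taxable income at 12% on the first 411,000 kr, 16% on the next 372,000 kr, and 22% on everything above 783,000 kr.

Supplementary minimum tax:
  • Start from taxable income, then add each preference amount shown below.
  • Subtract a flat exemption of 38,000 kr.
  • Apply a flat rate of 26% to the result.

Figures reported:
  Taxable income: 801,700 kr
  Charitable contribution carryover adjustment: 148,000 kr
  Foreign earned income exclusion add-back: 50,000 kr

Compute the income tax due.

250,042 kr

Supplementary minimum tax:
  Adjusted income: 801,700 kr + 148,000 kr + 50,000 kr = 999,700 kr
  Less exemption 38,000 kr → base 961,700 kr
  961,700 kr × 26% = 250,042 kr

General income tax:
  411,000 kr × 12% = 49,320 kr
  372,000 kr × 16% = 59,520 kr
  18,700 kr × 22% = 4,114 kr
  → 112,954 kr

250,042 kr > 112,954 kr, so the supplementary minimum tax is the binding amount.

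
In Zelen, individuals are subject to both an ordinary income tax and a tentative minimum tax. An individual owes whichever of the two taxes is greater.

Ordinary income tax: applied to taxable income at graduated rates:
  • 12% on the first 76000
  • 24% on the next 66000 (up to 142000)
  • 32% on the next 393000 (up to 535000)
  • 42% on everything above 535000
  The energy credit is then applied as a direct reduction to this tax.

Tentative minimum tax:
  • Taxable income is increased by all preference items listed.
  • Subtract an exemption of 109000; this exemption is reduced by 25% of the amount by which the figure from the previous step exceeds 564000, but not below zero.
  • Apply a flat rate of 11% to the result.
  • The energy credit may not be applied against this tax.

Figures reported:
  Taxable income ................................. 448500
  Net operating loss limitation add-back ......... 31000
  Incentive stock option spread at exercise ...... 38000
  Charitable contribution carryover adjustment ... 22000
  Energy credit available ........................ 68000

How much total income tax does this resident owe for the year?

Tentative minimum tax:
  Adjusted income: 448500 + 31000 + 38000 + 22000 = 539500
  Exemption: 539500 ≤ 564000, so full 109000 applies
  Base: 539500 − 109000 = 430500
  430500 × 11% = 47355

Ordinary income tax:
  76000 × 12% = 9120
  66000 × 24% = 15840
  306500 × 32% = 98080
  → 123040
  Less energy credit 68000 → 55040

55040 > 47355, so the ordinary income tax governs.

55040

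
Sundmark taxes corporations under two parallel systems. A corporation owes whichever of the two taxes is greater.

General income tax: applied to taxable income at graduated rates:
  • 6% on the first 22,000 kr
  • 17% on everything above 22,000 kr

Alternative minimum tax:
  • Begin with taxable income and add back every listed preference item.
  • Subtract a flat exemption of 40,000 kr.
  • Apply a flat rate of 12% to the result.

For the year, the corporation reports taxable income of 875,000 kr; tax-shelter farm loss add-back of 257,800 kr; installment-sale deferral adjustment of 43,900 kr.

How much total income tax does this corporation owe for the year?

146,330 kr

Alternative minimum tax:
  Adjusted income: 875,000 kr + 257,800 kr + 43,900 kr = 1,176,700 kr
  Less exemption 40,000 kr → base 1,136,700 kr
  1,136,700 kr × 12% = 136,404 kr

General income tax:
  22,000 kr × 6% = 1,320 kr
  853,000 kr × 17% = 145,010 kr
  → 146,330 kr

146,330 kr > 136,404 kr, so the general income tax governs.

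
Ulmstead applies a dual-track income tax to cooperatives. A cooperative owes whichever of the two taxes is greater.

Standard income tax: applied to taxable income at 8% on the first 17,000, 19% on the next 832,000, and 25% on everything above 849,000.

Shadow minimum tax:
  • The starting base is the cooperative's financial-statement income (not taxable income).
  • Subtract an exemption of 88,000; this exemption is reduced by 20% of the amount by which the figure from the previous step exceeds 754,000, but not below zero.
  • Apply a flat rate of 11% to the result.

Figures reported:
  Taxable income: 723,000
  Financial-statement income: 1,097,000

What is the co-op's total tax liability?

Shadow minimum tax:
  Base (financial-statement income): 1,097,000
  Exemption: 88,000 − 20% × (1,097,000 − 754,000) = 88,000 − 68,600 = 19,400
  Base: 1,097,000 − 19,400 = 1,077,600
  1,077,600 × 11% = 118,536

Standard income tax:
  17,000 × 8% = 1,360
  706,000 × 19% = 134,140
  → 135,500

135,500 > 118,536, so the standard income tax governs.

135,500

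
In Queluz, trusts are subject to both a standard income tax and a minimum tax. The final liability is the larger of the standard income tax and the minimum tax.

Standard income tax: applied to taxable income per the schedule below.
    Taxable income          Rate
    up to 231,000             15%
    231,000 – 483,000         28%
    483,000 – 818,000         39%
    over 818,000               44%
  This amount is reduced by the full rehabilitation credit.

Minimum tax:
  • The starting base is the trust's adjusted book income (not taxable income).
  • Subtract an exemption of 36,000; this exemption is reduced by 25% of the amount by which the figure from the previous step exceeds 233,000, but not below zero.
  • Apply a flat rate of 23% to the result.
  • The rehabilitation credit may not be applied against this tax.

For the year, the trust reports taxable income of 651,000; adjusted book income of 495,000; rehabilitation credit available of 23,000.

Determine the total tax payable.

147,730

Minimum tax:
  Base (adjusted book income): 495,000
  Exemption: 25% × (495,000 − 233,000) = 65,500 ≥ 36,000, so the exemption is fully phased out
  Base: 495,000 − 0 = 495,000
  495,000 × 23% = 113,850

Standard income tax:
  231,000 × 15% = 34,650
  252,000 × 28% = 70,560
  168,000 × 39% = 65,520
  → 170,730
  Less rehabilitation credit 23,000 → 147,730

147,730 > 113,850, so the standard income tax governs.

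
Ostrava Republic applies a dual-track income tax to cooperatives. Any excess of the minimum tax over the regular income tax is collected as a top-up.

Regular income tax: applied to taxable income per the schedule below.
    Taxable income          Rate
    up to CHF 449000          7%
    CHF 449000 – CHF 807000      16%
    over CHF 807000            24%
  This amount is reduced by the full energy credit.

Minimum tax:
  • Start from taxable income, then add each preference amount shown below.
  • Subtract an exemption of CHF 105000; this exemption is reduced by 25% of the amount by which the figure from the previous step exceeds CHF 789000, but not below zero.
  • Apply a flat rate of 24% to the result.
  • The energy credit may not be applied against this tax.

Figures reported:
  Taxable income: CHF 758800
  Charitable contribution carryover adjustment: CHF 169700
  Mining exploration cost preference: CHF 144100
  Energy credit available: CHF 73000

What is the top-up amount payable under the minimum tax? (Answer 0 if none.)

CHF 241242

Regular income tax:
  CHF 449000 × 7% = CHF 31430
  CHF 309800 × 16% = CHF 49568
  → CHF 80998
  Less energy credit CHF 73000 → CHF 7998

Minimum tax:
  Adjusted income: CHF 758800 + CHF 169700 + CHF 144100 = CHF 1072600
  Exemption: CHF 105000 − 25% × (CHF 1072600 − CHF 789000) = CHF 105000 − CHF 70900 = CHF 34100
  Base: CHF 1072600 − CHF 34100 = CHF 1038500
  CHF 1038500 × 24% = CHF 249240

Excess of minimum tax over regular income tax: CHF 249240 − CHF 7998 = CHF 241242.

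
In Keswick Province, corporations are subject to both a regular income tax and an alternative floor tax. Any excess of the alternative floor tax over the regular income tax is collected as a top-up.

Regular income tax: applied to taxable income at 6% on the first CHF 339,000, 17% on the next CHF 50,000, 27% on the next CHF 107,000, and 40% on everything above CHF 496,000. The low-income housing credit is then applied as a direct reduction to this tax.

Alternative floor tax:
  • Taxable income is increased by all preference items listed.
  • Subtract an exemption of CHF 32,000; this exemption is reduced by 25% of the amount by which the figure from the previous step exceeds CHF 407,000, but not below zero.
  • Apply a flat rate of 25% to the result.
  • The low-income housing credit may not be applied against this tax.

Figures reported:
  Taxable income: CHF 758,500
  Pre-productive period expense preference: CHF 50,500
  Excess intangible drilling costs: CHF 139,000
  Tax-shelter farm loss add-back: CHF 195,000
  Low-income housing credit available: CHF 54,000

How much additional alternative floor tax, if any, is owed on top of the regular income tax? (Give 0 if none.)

CHF 177,020

Alternative floor tax:
  Adjusted income: CHF 758,500 + CHF 50,500 + CHF 139,000 + CHF 195,000 = CHF 1,143,000
  Exemption: 25% × (CHF 1,143,000 − CHF 407,000) = CHF 184,000 ≥ CHF 32,000, so the exemption is fully phased out
  Base: CHF 1,143,000 − CHF 0 = CHF 1,143,000
  CHF 1,143,000 × 25% = CHF 285,750

Regular income tax:
  CHF 339,000 × 6% = CHF 20,340
  CHF 50,000 × 17% = CHF 8,500
  CHF 107,000 × 27% = CHF 28,890
  CHF 262,500 × 40% = CHF 105,000
  → CHF 162,730
  Less low-income housing credit CHF 54,000 → CHF 108,730

Excess of alternative floor tax over regular income tax: CHF 285,750 − CHF 108,730 = CHF 177,020.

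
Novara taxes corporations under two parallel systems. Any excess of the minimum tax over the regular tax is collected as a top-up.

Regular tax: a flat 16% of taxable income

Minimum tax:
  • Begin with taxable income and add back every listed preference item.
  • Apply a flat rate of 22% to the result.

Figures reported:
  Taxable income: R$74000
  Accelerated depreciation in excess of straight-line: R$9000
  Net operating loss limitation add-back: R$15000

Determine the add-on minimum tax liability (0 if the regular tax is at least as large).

Regular tax:
  R$74000 × 16% = R$11840

Minimum tax:
  Adjusted income: R$74000 + R$9000 + R$15000 = R$98000
  R$98000 × 22% = R$21560

Excess of minimum tax over regular tax: R$21560 − R$11840 = R$9720.

R$9720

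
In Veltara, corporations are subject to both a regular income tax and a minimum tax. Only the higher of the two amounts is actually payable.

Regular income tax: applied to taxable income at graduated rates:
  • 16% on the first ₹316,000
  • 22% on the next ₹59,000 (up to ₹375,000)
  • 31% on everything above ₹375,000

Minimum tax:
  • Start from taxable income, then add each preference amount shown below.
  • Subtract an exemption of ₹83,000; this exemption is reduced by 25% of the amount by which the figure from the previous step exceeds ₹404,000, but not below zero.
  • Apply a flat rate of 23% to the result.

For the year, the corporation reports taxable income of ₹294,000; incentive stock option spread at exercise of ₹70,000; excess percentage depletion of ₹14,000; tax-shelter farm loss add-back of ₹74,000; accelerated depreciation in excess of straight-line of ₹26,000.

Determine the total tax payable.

₹95,105

Regular income tax:
  ₹294,000 × 16% = ₹47,040

Minimum tax:
  Adjusted income: ₹294,000 + ₹70,000 + ₹14,000 + ₹74,000 + ₹26,000 = ₹478,000
  Exemption: ₹83,000 − 25% × (₹478,000 − ₹404,000) = ₹83,000 − ₹18,500 = ₹64,500
  Base: ₹478,000 − ₹64,500 = ₹413,500
  ₹413,500 × 23% = ₹95,105

₹95,105 > ₹47,040, so the minimum tax is the binding amount.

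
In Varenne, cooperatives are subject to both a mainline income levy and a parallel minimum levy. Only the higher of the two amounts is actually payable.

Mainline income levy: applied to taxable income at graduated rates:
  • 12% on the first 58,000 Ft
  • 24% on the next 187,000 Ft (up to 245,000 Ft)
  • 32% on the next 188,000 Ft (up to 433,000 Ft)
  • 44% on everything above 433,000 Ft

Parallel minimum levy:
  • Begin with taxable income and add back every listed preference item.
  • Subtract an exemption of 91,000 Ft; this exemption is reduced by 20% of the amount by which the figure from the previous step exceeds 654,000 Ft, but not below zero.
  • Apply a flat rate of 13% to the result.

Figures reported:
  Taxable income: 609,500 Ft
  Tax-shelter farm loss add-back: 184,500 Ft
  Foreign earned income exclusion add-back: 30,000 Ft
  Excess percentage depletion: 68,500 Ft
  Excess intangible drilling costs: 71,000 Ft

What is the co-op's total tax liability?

Parallel minimum levy:
  Adjusted income: 609,500 Ft + 184,500 Ft + 30,000 Ft + 68,500 Ft + 71,000 Ft = 963,500 Ft
  Exemption: 91,000 Ft − 20% × (963,500 Ft − 654,000 Ft) = 91,000 Ft − 61,900 Ft = 29,100 Ft
  Base: 963,500 Ft − 29,100 Ft = 934,400 Ft
  934,400 Ft × 13% = 121,472 Ft

Mainline income levy:
  58,000 Ft × 12% = 6,960 Ft
  187,000 Ft × 24% = 44,880 Ft
  188,000 Ft × 32% = 60,160 Ft
  176,500 Ft × 44% = 77,660 Ft
  → 189,660 Ft

189,660 Ft > 121,472 Ft, so the mainline income levy governs.

189,660 Ft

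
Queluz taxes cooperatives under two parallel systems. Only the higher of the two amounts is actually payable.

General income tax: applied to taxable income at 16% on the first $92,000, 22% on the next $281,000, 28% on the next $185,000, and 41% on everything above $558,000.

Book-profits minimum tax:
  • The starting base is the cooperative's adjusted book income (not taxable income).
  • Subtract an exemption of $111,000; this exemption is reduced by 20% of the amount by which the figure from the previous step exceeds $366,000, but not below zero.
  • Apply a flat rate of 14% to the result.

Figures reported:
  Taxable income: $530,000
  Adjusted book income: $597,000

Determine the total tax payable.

$120,500

Book-profits minimum tax:
  Base (adjusted book income): $597,000
  Exemption: $111,000 − 20% × ($597,000 − $366,000) = $111,000 − $46,200 = $64,800
  Base: $597,000 − $64,800 = $532,200
  $532,200 × 14% = $74,508

General income tax:
  $92,000 × 16% = $14,720
  $281,000 × 22% = $61,820
  $157,000 × 28% = $43,960
  → $120,500

$120,500 > $74,508, so the general income tax governs.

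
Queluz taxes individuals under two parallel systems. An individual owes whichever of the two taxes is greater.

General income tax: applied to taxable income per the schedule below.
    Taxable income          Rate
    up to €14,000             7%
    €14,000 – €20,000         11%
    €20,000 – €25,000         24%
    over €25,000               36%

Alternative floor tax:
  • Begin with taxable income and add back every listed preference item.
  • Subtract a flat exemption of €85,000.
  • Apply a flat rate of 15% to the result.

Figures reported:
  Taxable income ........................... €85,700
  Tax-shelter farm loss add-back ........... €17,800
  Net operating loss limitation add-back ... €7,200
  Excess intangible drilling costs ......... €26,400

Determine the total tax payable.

Alternative floor tax:
  Adjusted income: €85,700 + €17,800 + €7,200 + €26,400 = €137,100
  Less exemption €85,000 → base €52,100
  €52,100 × 15% = €7,815

General income tax:
  €14,000 × 7% = €980
  €6,000 × 11% = €660
  €5,000 × 24% = €1,200
  €60,700 × 36% = €21,852
  → €24,692

€24,692 > €7,815, so the general income tax governs.

€24,692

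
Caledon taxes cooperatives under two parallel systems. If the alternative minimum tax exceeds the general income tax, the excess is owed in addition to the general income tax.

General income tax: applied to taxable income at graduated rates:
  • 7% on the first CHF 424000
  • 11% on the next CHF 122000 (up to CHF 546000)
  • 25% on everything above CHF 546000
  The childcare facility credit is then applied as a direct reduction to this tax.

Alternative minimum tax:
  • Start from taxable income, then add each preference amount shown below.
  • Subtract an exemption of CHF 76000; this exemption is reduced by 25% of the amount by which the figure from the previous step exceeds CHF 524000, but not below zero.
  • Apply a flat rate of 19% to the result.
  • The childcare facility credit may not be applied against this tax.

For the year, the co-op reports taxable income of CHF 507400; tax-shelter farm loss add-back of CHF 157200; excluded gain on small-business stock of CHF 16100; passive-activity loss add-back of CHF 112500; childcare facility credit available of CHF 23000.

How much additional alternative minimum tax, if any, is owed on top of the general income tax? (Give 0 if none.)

Alternative minimum tax:
  Adjusted income: CHF 507400 + CHF 157200 + CHF 16100 + CHF 112500 = CHF 793200
  Exemption: CHF 76000 − 25% × (CHF 793200 − CHF 524000) = CHF 76000 − CHF 67300 = CHF 8700
  Base: CHF 793200 − CHF 8700 = CHF 784500
  CHF 784500 × 19% = CHF 149055

General income tax:
  CHF 424000 × 7% = CHF 29680
  CHF 83400 × 11% = CHF 9174
  → CHF 38854
  Less childcare facility credit CHF 23000 → CHF 15854

Excess of alternative minimum tax over general income tax: CHF 149055 − CHF 15854 = CHF 133201.

CHF 133201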